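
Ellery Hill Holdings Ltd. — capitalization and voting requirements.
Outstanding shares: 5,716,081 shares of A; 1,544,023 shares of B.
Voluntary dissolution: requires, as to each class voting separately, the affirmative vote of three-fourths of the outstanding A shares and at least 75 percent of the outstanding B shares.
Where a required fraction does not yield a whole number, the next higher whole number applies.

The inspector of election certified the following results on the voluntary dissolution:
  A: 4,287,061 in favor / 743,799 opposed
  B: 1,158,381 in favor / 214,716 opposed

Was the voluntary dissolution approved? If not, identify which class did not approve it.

Approved — every class gave the required vote.

A: 3/4 of 5716081 = 4287060.75, rounded up to 4287061; 4,287,061 required, 4,287,061 in favor — approved.
B: 3/4 of 1544023 = 1158017.25, rounded up to 1158018; 1,158,018 required, 1,158,381 in favor — approved.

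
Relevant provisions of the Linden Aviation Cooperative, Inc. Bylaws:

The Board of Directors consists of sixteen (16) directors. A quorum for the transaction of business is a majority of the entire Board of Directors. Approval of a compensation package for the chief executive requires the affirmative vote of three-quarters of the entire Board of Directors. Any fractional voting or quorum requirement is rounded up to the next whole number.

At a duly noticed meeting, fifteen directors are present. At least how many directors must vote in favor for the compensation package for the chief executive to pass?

The compensation package for the chief executive requires three-fourths of the entire Board of Directors (16).
3/4 of 16 = 12.

12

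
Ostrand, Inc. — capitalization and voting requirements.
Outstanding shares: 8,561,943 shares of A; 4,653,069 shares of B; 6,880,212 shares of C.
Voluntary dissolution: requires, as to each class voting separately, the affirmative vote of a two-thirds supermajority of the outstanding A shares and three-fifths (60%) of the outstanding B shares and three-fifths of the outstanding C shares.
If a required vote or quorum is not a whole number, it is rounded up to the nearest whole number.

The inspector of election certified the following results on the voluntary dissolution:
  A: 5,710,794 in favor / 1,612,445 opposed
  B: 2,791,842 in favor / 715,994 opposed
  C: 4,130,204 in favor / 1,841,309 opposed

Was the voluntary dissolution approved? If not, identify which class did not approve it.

Approved — every class gave the required vote.

A: 2/3 of 8561943 = 5707962; 5,707,962 required, 5,710,794 in favor — approved.
B: 3/5 of 4653069 = 2791841.40, rounded up to 2791842; 2,791,842 required, 2,791,842 in favor — approved.
C: 3/5 of 6880212 = 4128127.20, rounded up to 4128128; 4,128,128 required, 4,130,204 in favor — approved.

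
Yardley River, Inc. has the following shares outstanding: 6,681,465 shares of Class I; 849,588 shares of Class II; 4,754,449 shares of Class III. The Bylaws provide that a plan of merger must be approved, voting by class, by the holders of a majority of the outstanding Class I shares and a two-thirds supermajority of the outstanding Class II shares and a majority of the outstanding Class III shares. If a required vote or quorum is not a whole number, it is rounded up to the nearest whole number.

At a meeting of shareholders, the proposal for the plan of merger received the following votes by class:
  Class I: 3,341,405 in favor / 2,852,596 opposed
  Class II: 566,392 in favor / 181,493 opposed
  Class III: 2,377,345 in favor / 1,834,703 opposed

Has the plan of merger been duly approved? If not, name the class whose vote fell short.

Class I: a majority of 6681465 is 3340733; 3,340,733 required, 3,341,405 in favor — approved.
Class II: 2/3 of 849588 = 566392; 566,392 required, 566,392 in favor — approved.
Class III: a majority of 4754449 is 2377225; 2,377,225 required, 2,377,345 in favor — approved.

Approved — every class gave the required vote.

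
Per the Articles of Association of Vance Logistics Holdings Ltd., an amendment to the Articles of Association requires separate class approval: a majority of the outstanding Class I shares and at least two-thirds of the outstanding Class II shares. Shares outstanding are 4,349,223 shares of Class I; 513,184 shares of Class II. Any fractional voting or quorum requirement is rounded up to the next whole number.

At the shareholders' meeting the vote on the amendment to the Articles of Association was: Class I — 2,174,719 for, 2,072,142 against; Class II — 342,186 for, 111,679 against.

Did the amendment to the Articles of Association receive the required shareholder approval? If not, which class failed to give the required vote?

Class I: a majority of 4349223 is 2174612; 2,174,612 required, 2,174,719 in favor — approved.
Class II: 2/3 of 513184 = 342122.67, rounded up to 342123; 342,123 required, 342,186 in favor — approved.

Approved — every class gave the required vote.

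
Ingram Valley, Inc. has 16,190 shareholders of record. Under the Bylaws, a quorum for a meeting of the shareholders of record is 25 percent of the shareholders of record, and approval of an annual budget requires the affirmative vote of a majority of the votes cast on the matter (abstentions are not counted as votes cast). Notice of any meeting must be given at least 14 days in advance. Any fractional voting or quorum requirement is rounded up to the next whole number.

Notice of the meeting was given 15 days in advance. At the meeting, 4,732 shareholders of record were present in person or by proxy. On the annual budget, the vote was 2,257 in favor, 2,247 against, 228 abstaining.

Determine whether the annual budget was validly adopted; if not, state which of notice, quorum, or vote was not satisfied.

Notice: 15 days given; 14 required. Satisfied.
Quorum: 25% of 16,190 = 4,047.50, rounded up to 4,048; 4,732 present. Satisfied.
Vote: requires a majority of the votes cast (4,732 − 228 abstaining = 4,504); a majority of 4504 is 2253, so 2,253 needed; 2,257 in favor. Satisfied.

Valid — all requirements satisfied.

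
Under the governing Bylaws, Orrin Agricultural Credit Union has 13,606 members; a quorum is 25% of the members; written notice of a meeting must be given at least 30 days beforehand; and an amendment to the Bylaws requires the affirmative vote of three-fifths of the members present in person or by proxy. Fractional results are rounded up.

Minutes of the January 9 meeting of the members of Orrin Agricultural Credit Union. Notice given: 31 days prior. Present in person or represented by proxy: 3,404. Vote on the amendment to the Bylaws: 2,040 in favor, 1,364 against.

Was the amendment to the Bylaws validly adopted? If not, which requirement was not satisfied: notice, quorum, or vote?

Invalid — vote requirement not satisfied.

Notice: 31 days given; 30 required. Satisfied.
Quorum: 25% of 13,606 = 3,401.50, rounded up to 3,402; 3,404 present. Satisfied.
Vote: requires three-fifths of those present (3,404); 3/5 of 3404 = 2042.40, rounded up to 2043, so 2,043 needed; 2,040 in favor. Not satisfied.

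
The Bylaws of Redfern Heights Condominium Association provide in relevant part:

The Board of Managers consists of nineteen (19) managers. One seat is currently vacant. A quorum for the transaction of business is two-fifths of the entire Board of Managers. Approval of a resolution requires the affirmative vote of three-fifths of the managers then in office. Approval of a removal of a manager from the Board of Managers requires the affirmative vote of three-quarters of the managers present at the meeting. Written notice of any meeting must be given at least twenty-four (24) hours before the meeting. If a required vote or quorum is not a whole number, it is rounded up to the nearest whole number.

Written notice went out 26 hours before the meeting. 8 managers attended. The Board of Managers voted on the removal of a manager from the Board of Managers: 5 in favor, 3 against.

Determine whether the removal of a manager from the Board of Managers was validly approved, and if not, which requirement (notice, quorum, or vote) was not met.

Invalid — vote requirement not satisfied.

Notice: 26 hours given; 24 required (26 ≥ 24). Satisfied.
Quorum: 8 present; quorum is 8. Satisfied.
Vote: the removal of a manager from the Board of Managers requires three-fourths of the managers present (8). 3/4 of 8 = 6, so 6 affirmative votes are needed; 5 voted in favor. Not satisfied.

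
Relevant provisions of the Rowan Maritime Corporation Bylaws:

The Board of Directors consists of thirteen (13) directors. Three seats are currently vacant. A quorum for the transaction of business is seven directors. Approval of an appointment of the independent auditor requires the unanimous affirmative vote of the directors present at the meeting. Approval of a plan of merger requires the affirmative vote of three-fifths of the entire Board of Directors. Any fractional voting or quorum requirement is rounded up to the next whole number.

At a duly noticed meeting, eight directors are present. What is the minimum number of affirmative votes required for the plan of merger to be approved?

8

The plan of merger requires three-fifths of the entire Board of Directors (13).
3/5 of 13 = 7.80, rounded up to 8.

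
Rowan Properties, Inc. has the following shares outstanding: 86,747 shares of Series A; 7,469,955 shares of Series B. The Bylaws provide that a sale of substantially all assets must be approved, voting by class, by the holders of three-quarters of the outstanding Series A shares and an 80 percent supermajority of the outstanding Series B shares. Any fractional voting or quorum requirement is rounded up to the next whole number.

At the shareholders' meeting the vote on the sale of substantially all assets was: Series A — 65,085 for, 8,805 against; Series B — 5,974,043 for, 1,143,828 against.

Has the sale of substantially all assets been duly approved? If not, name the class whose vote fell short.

Series A: 3/4 of 86747 = 65060.25, rounded up to 65061; 65,061 required, 65,085 in favor — approved.
Series B: 4/5 of 7469955 = 5975964; 5,975,964 required, 5,974,043 in favor — not approved.

Not approved — the Series B shares did not give the required vote.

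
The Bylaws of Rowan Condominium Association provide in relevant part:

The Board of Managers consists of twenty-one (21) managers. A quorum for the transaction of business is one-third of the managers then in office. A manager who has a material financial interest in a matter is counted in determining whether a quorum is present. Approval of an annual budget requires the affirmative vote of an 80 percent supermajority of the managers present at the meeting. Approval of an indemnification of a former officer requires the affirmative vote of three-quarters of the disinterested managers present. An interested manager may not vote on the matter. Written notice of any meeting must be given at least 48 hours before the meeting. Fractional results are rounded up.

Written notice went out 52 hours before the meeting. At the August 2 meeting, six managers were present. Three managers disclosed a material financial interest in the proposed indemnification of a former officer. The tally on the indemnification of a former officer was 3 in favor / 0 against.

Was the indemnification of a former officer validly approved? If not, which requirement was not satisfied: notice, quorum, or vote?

Notice: 52 hours given; 48 required (52 ≥ 48). Satisfied.
Quorum: 6 present (interested managers count toward quorum); quorum is 7. Not satisfied.
Vote: the indemnification of a former officer requires three-fourths of the disinterested managers present (6 − 3 = 3). 3/4 of 3 = 2.25, rounded up to 3, so 3 affirmative votes are needed; 3 voted in favor. Satisfied. (Moot — without a quorum no business can be validly transacted.)

Invalid — quorum requirement not satisfied.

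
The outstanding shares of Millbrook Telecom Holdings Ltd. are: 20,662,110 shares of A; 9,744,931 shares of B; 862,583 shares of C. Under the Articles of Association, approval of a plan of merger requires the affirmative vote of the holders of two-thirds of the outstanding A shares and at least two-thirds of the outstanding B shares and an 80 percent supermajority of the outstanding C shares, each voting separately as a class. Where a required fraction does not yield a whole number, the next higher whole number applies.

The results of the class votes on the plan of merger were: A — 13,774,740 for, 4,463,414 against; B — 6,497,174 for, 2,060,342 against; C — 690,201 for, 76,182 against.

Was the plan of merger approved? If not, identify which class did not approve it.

Approved — every class gave the required vote.

A: 2/3 of 20662110 = 13774740; 13,774,740 required, 13,774,740 in favor — approved.
B: 2/3 of 9744931 = 6496620.67, rounded up to 6496621; 6,496,621 required, 6,497,174 in favor — approved.
C: 4/5 of 862583 = 690066.40, rounded up to 690067; 690,067 required, 690,201 in favor — approved.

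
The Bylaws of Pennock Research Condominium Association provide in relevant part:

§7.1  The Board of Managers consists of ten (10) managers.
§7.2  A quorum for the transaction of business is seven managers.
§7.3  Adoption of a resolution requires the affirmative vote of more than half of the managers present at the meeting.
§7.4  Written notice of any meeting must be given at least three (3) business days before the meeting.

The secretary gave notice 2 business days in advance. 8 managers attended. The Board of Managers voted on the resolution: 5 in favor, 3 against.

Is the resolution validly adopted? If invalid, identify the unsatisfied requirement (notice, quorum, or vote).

Invalid — notice requirement not satisfied.

Notice: 2 business days given; 3 required (2 < 3). Not satisfied.
Quorum: 8 present; quorum is 7. Satisfied.
Vote: the resolution requires a majority of the managers present (8). A majority of 8 is 5, so 5 affirmative votes are needed; 5 voted in favor. Satisfied.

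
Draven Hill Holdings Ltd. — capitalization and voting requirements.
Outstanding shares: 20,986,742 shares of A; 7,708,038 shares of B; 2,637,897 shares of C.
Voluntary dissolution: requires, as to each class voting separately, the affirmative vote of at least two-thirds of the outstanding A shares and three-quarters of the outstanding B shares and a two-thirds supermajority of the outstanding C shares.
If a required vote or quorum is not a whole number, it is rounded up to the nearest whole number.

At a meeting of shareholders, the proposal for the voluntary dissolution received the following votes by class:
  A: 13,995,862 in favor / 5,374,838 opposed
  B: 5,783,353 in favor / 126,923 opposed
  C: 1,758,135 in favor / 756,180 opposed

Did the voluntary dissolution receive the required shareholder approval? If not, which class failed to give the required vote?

Not approved — the C shares did not give the required vote.

A: 2/3 of 20986742 = 13991161.33, rounded up to 13991162; 13,991,162 required, 13,995,862 in favor — approved.
B: 3/4 of 7708038 = 5781028.50, rounded up to 5781029; 5,781,029 required, 5,783,353 in favor — approved.
C: 2/3 of 2637897 = 1758598; 1,758,598 required, 1,758,135 in favor — not approved.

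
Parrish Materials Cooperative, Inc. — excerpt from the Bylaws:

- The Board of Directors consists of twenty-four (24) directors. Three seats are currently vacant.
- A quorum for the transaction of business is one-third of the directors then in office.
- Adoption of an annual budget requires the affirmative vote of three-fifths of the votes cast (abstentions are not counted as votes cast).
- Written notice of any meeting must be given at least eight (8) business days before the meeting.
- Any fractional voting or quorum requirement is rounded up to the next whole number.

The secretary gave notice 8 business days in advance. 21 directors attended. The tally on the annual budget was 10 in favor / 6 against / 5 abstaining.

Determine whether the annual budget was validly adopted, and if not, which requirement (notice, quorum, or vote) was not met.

Notice: 8 business days given; 8 required (8 ≥ 8). Satisfied.
Quorum: 21 present; quorum is 7. Satisfied.
Vote: the annual budget requires three-fifths of the votes cast (21 present − 5 abstaining = 16). 3/5 of 16 = 9.60, rounded up to 10, so 10 affirmative votes are needed; 10 voted in favor. Satisfied.

Valid — all requirements satisfied.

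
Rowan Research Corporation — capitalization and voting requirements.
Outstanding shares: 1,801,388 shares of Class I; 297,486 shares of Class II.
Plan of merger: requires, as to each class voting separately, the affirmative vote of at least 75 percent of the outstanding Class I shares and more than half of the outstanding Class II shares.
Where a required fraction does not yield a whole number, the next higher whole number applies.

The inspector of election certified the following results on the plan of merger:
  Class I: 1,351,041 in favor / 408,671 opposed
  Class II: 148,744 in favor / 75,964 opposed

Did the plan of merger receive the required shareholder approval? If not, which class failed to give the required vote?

Approved — every class gave the required vote.

Class I: 3/4 of 1801388 = 1351041; 1,351,041 required, 1,351,041 in favor — approved.
Class II: a majority of 297486 is 148744; 148,744 required, 148,744 in favor — approved.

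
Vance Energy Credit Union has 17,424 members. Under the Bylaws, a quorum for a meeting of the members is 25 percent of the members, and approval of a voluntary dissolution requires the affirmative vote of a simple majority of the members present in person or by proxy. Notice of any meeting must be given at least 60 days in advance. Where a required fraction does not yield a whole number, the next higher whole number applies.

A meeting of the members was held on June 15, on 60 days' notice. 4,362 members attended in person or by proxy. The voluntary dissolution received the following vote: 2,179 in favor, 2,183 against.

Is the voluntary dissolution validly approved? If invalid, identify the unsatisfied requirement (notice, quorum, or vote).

Invalid — vote requirement not satisfied.

Notice: 60 days given; 60 required. Satisfied.
Quorum: 25% of 17,424 = 4,356; 4,362 present. Satisfied.
Vote: requires a majority of those present (4,362); a majority of 4362 is 2182, so 2,182 needed; 2,179 in favor. Not satisfied.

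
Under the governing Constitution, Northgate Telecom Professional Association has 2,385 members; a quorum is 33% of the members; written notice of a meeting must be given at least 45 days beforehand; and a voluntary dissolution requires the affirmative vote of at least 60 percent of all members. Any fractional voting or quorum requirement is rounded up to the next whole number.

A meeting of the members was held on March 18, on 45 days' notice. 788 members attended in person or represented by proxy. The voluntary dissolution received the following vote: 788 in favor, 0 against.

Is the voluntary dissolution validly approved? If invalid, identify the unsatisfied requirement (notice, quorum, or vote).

Notice: 45 days given; 45 required. Satisfied.
Quorum: 33% of 2,385 = 787.05, rounded up to 788; 788 present. Satisfied.
Vote: requires three-fifths of all members (2,385); 3/5 of 2385 = 1431, so 1,431 needed; 788 in favor. Not satisfied.

Invalid — vote requirement not satisfied.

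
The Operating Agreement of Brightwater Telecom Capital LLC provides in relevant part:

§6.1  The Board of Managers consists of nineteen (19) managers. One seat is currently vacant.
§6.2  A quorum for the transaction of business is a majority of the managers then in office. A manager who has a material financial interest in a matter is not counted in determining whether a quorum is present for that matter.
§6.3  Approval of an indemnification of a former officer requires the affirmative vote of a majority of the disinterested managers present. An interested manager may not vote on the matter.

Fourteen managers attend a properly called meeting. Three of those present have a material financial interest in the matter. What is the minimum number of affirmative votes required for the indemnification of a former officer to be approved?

6

The indemnification of a former officer requires a majority of the disinterested managers present (14 − 3 = 11).
A majority of 11 is 6.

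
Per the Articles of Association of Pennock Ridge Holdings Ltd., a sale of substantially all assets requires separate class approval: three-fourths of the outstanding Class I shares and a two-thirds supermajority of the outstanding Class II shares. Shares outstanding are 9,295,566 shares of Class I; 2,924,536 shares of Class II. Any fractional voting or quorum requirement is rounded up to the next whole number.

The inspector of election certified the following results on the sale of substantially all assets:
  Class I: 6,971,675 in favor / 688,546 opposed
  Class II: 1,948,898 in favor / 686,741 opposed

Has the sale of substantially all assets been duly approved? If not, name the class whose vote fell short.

Class I: 3/4 of 9295566 = 6971674.50, rounded up to 6971675; 6,971,675 required, 6,971,675 in favor — approved.
Class II: 2/3 of 2924536 = 1949690.67, rounded up to 1949691; 1,949,691 required, 1,948,898 in favor — not approved.

Not approved — the Class II shares did not give the required vote.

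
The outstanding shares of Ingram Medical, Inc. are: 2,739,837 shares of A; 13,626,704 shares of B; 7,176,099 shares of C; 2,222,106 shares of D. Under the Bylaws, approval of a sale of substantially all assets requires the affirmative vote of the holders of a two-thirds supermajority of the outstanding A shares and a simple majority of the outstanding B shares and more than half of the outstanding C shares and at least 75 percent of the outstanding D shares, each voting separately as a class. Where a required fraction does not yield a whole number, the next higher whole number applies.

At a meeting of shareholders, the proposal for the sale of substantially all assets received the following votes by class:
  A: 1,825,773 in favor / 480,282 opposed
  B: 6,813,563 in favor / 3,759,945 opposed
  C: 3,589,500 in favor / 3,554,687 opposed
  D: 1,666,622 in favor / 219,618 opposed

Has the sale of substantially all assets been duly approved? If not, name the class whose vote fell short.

Not approved — the A shares did not give the required vote.

A: 2/3 of 2739837 = 1826558; 1,826,558 required, 1,825,773 in favor — not approved.
B: a majority of 13626704 is 6813353; 6,813,353 required, 6,813,563 in favor — approved.
C: a majority of 7176099 is 3588050; 3,588,050 required, 3,589,500 in favor — approved.
D: 3/4 of 2222106 = 1666579.50, rounded up to 1666580; 1,666,580 required, 1,666,622 in favor — approved.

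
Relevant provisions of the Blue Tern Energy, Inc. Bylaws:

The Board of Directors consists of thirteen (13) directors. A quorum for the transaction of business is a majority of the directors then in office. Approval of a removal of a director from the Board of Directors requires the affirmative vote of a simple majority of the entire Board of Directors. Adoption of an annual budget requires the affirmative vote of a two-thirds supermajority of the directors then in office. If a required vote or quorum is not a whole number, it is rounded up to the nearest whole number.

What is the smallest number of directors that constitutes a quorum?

7

A majority of 13 is 7.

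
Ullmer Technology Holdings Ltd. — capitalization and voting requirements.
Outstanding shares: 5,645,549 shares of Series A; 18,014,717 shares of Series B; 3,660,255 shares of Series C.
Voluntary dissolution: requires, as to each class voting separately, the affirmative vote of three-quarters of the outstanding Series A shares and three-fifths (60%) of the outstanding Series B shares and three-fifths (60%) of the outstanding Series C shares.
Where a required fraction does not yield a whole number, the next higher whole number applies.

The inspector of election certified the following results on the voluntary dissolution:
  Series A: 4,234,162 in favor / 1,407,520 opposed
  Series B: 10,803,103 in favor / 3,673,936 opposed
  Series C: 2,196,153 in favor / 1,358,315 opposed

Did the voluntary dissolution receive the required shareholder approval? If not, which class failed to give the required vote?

Series A: 3/4 of 5645549 = 4234161.75, rounded up to 4234162; 4,234,162 required, 4,234,162 in favor — approved.
Series B: 3/5 of 18014717 = 10808830.20, rounded up to 10808831; 10,808,831 required, 10,803,103 in favor — not approved.
Series C: 3/5 of 3660255 = 2196153; 2,196,153 required, 2,196,153 in favor — approved.

Not approved — the Series B shares did not give the required vote.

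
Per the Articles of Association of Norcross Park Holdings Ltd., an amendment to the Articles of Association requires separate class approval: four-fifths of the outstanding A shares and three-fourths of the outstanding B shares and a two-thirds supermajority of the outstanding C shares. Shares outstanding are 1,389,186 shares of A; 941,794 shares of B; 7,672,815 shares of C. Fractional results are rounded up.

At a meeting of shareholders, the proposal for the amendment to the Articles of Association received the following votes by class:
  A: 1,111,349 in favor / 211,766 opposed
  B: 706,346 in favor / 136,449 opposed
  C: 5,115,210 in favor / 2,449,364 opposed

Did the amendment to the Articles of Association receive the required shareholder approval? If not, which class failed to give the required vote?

A: 4/5 of 1389186 = 1111348.80, rounded up to 1111349; 1,111,349 required, 1,111,349 in favor — approved.
B: 3/4 of 941794 = 706345.50, rounded up to 706346; 706,346 required, 706,346 in favor — approved.
C: 2/3 of 7672815 = 5115210; 5,115,210 required, 5,115,210 in favor — approved.

Approved — every class gave the required vote.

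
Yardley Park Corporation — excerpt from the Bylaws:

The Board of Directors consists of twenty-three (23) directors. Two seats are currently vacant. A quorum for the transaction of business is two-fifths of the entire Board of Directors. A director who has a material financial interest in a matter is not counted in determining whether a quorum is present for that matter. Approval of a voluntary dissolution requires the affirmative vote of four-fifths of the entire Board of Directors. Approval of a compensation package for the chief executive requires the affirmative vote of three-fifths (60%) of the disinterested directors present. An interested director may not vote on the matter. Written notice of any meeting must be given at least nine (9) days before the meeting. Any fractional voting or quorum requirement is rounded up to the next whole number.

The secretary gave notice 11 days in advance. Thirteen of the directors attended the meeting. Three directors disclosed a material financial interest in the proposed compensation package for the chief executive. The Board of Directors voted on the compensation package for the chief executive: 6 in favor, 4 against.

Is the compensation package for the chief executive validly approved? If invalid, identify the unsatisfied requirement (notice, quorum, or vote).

Valid — all requirements satisfied.

Notice: 11 days given; 9 required (11 ≥ 9). Satisfied.
Quorum: 13 present, but the 3 interested directors do not count, leaving 10. Quorum is 10. Satisfied.
Vote: the compensation package for the chief executive requires three-fifths of the disinterested directors present (13 − 3 = 10). 3/5 of 10 = 6, so 6 affirmative votes are needed; 6 voted in favor. Satisfied.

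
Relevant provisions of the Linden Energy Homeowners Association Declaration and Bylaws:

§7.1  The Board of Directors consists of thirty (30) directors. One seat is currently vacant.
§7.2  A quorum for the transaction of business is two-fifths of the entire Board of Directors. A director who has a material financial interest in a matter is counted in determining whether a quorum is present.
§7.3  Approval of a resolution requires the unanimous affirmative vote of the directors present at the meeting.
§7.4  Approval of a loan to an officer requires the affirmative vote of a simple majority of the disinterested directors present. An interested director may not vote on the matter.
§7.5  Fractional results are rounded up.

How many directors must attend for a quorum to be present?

2/5 of 30 = 12.

12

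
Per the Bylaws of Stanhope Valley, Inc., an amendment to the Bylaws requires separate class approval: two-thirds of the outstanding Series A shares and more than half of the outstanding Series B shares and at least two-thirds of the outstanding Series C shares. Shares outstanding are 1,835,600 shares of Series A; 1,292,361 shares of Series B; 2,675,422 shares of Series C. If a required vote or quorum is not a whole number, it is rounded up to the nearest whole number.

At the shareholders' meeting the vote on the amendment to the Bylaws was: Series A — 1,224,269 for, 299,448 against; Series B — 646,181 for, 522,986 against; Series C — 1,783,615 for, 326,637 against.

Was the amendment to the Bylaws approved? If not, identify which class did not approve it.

Approved — every class gave the required vote.

Series A: 2/3 of 1835600 = 1223733.33, rounded up to 1223734; 1,223,734 required, 1,224,269 in favor — approved.
Series B: a majority of 1292361 is 646181; 646,181 required, 646,181 in favor — approved.
Series C: 2/3 of 2675422 = 1783614.67, rounded up to 1783615; 1,783,615 required, 1,783,615 in favor — approved.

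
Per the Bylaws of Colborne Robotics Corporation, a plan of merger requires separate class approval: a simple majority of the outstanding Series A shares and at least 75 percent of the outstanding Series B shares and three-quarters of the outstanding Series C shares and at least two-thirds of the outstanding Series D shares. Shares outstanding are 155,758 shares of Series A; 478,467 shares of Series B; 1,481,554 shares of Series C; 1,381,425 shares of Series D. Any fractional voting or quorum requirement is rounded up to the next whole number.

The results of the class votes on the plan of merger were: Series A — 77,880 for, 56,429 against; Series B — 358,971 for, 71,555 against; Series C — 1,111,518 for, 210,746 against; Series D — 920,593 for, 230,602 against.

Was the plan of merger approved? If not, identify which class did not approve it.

Series A: a majority of 155758 is 77880; 77,880 required, 77,880 in favor — approved.
Series B: 3/4 of 478467 = 358850.25, rounded up to 358851; 358,851 required, 358,971 in favor — approved.
Series C: 3/4 of 1481554 = 1111165.50, rounded up to 1111166; 1,111,166 required, 1,111,518 in favor — approved.
Series D: 2/3 of 1381425 = 920950; 920,950 required, 920,593 in favor — not approved.

Not approved — the Series D shares did not give the required vote.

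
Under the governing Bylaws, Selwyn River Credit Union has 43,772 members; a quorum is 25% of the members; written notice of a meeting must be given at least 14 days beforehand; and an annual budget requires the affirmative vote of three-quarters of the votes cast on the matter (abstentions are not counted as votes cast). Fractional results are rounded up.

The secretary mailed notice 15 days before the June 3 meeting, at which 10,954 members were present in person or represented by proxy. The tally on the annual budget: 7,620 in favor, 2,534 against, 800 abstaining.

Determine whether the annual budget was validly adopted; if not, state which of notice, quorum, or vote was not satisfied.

Valid — all requirements satisfied.

Notice: 15 days given; 14 required. Satisfied.
Quorum: 25% of 43,772 = 10,943; 10,954 present. Satisfied.
Vote: requires three-fourths of the votes cast (10,954 − 800 abstaining = 10,154); 3/4 of 10154 = 7615.50, rounded up to 7616, so 7,616 needed; 7,620 in favor. Satisfied.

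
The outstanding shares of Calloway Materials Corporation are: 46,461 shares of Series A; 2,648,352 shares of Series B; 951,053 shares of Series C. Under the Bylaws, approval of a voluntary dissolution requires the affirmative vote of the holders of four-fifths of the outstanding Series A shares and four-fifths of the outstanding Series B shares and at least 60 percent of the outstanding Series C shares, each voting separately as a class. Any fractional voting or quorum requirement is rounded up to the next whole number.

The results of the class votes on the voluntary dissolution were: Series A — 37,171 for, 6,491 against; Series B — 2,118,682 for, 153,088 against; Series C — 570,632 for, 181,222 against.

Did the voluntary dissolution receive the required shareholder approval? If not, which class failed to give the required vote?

Approved — every class gave the required vote.

Series A: 4/5 of 46461 = 37168.80, rounded up to 37169; 37,169 required, 37,171 in favor — approved.
Series B: 4/5 of 2648352 = 2118681.60, rounded up to 2118682; 2,118,682 required, 2,118,682 in favor — approved.
Series C: 3/5 of 951053 = 570631.80, rounded up to 570632; 570,632 required, 570,632 in favor — approved.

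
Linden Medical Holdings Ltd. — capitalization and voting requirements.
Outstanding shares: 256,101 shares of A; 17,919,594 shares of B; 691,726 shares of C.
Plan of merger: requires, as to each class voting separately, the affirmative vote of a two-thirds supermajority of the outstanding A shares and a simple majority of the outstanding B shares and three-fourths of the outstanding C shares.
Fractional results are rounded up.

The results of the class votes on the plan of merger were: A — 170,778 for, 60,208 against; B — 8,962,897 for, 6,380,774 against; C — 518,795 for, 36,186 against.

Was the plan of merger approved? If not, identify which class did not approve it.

Approved — every class gave the required vote.

A: 2/3 of 256101 = 170734; 170,734 required, 170,778 in favor — approved.
B: a majority of 17919594 is 8959798; 8,959,798 required, 8,962,897 in favor — approved.
C: 3/4 of 691726 = 518794.50, rounded up to 518795; 518,795 required, 518,795 in favor — approved.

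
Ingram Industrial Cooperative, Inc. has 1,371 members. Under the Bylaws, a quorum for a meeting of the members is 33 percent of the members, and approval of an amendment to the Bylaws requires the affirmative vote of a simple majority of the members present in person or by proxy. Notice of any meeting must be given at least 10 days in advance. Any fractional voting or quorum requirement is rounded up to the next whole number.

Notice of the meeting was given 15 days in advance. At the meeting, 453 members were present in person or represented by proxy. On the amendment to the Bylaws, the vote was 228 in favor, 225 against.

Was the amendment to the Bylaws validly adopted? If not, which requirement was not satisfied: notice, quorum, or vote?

Notice: 15 days given; 10 required. Satisfied.
Quorum: 33% of 1,371 = 452.43, rounded up to 453; 453 present. Satisfied.
Vote: requires a majority of those present (453); a majority of 453 is 227, so 227 needed; 228 in favor. Satisfied.

Valid — all requirements satisfied.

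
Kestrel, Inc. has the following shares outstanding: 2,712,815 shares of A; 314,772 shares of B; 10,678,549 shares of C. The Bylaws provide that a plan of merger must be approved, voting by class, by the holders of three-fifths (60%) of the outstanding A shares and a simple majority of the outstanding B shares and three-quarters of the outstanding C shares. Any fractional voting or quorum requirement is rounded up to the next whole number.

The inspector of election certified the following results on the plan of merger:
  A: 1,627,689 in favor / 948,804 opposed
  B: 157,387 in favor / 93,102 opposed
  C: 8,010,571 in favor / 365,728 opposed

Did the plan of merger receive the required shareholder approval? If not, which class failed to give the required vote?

A: 3/5 of 2712815 = 1627689; 1,627,689 required, 1,627,689 in favor — approved.
B: a majority of 314772 is 157387; 157,387 required, 157,387 in favor — approved.
C: 3/4 of 10678549 = 8008911.75, rounded up to 8008912; 8,008,912 required, 8,010,571 in favor — approved.

Approved — every class gave the required vote.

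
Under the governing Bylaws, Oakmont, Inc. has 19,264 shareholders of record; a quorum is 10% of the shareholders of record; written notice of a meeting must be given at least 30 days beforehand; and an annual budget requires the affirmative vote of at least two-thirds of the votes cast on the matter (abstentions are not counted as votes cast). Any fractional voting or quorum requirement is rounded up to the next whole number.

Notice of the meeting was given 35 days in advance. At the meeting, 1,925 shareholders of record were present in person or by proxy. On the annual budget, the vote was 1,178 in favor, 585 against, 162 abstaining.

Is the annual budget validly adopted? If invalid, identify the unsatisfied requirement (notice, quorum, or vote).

Invalid — quorum requirement not satisfied.

Notice: 35 days given; 30 required. Satisfied.
Quorum: 10% of 19,264 = 1,926.40, rounded up to 1,927; 1,925 present. Not satisfied.
Vote: requires two-thirds of the votes cast (1,925 − 162 abstaining = 1,763); 2/3 of 1763 = 1175.33, rounded up to 1176, so 1,176 needed; 1,178 in favor. Satisfied.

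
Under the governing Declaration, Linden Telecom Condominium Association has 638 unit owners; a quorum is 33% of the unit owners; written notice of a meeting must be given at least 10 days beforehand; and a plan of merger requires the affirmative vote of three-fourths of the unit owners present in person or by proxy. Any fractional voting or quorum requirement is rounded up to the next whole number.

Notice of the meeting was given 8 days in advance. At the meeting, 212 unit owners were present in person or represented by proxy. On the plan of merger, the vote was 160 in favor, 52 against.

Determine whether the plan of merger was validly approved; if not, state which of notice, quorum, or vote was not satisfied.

Notice: 8 days given; 10 required. Not satisfied.
Quorum: 33% of 638 = 210.54, rounded up to 211; 212 present. Satisfied.
Vote: requires three-fourths of those present (212); 3/4 of 212 = 159, so 159 needed; 160 in favor. Satisfied.

Invalid — notice requirement not satisfied.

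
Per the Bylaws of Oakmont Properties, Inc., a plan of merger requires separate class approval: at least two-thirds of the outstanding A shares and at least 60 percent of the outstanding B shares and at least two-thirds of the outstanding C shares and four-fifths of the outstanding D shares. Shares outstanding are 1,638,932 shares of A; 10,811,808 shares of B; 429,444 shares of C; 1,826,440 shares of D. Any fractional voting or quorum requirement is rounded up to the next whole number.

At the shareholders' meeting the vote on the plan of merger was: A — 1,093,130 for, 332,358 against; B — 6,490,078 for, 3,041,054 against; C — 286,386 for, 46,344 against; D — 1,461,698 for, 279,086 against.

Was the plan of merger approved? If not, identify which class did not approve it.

Approved — every class gave the required vote.

A: 2/3 of 1638932 = 1092621.33, rounded up to 1092622; 1,092,622 required, 1,093,130 in favor — approved.
B: 3/5 of 10811808 = 6487084.80, rounded up to 6487085; 6,487,085 required, 6,490,078 in favor — approved.
C: 2/3 of 429444 = 286296; 286,296 required, 286,386 in favor — approved.
D: 4/5 of 1826440 = 1461152; 1,461,152 required, 1,461,698 in favor — approved.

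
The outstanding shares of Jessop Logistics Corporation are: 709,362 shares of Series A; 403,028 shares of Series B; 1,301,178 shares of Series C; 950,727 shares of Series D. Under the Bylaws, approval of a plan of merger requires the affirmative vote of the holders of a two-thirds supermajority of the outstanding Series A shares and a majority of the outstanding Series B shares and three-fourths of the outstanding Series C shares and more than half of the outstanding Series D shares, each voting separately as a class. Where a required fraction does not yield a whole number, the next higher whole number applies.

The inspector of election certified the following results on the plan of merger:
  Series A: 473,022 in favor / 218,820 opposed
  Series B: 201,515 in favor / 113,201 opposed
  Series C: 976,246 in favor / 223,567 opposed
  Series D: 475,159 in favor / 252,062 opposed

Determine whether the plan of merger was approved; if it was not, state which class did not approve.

Not approved — the Series D shares did not give the required vote.

Series A: 2/3 of 709362 = 472908; 472,908 required, 473,022 in favor — approved.
Series B: a majority of 403028 is 201515; 201,515 required, 201,515 in favor — approved.
Series C: 3/4 of 1301178 = 975883.50, rounded up to 975884; 975,884 required, 976,246 in favor — approved.
Series D: a majority of 950727 is 475364; 475,364 required, 475,159 in favor — not approved.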